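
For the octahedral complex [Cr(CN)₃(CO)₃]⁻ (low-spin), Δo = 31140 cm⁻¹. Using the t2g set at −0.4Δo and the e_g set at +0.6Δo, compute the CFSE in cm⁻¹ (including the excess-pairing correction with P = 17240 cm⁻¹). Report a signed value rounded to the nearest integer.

Ligand charges: 3×(-1) from CN⁻ and 3×(+0) from CO sum to -3; with overall charge -1, Cr is +2.
Cr sits in group 6; removing 2 electrons leaves Cr²⁺ with 6 − 2 = 4 d electrons.
The d⁴ electrons fill as t2g^4 e_g^0.
The orbital stabilization is -1.6Δo = -1.6 × 31140 = -49824 cm⁻¹.
High-spin d⁴ would be t2g^3 e_g^1 with 0 pairs; low-spin has 1, so 1 excess pair costs +1P = +17240 cm⁻¹.
Net CFSE = -49824 + 17240 = -32584 cm⁻¹.

-32584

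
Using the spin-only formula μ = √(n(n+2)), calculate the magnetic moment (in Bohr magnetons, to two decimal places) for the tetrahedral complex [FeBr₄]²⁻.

4.90 Bohr magnetons

Each Br⁻ contributes -1; 4 × (-1) = -4. With overall charge -2, Fe is in the +2 oxidation state.
Fe²⁺: group 8, so d-count = 8 − 2 = 6.
Tetrahedral splitting is small, so the complex is high-spin.
Configuration: e³ t₂³ → 4 unpaired electrons.
μ(spin-only) = √[4(4+2)] = √24 ≈ 4.90 Bohr magnetons.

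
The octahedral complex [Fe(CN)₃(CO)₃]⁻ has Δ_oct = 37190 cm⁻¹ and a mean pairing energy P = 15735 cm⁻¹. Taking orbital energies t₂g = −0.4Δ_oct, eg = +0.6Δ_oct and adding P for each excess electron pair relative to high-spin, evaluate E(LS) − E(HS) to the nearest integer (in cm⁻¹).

-42910

Ligand charges: 3×(-1) from CN⁻ and 3×(+0) from CO sum to -3; with overall charge -1, Fe is +2.
Fe sits in group 8; removing 2 electrons leaves Fe²⁺ with 8 − 2 = 6 d electrons.
High-spin d⁶ fills as t₂g⁴ eg² with CFSE 4(−0.4) + 2(+0.6) = -0.4Δ_oct = -14876 cm⁻¹.
Low-spin t₂g⁶ eg⁰ gives -2.4Δ_oct = -89256 cm⁻¹, but forming 2 extra pairs costs 2P = 31470 cm⁻¹, so E(LS) = -89256 + 31470 = -57786 cm⁻¹.
E(LS) − E(HS) = -57786 − (-14876) = -42910 cm⁻¹.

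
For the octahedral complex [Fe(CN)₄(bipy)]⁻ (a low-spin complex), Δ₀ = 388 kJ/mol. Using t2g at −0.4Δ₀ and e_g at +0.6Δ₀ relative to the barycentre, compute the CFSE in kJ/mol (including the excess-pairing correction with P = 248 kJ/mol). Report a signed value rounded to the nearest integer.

Ligand charges: 4×(-1) from CN⁻ and 1×(+0) from bipy sum to -4; with overall charge -1, Fe is +3.
Group 8 minus oxidation state +3 gives a d⁵ configuration for Fe³⁺.
The d⁵ electrons fill as t2g^5 e_g^0.
CFSE(orbital) = 5×(-0.4Δ₀) + 0×(0.6Δ₀) = -2.0Δ₀; with Δ₀ = 388 kJ/mol that is -776 kJ/mol.
Pairing penalty: 2 pairs vs 0 in the high-spin reference → 2 extra × P = 496 kJ/mol.
Combining: -776 + 496 = -280 kJ/mol.

-280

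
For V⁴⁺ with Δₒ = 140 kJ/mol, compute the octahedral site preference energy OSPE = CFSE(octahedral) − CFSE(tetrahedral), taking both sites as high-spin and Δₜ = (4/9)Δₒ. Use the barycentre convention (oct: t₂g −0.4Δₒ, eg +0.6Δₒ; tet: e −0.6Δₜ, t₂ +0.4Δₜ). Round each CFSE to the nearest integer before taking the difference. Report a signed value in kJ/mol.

-19

V⁴⁺: group 5, so d-count = 5 − 4 = 1.
Octahedral (high-spin): t₂g¹ eg⁰, CFSE = 1(−0.4) + 0(+0.6) = -0.4Δₒ = -0.4 × 140 = -56 kJ/mol.
Tetrahedral: e¹ t₂⁰, CFSE = 1(−0.6) + 0(+0.4) = -0.6Δₜ = -0.6 × (4/9) × 140 = -37 kJ/mol.
OSPE = CFSE(oct) − CFSE(tet) = -56 − (-37) = -19 kJ/mol.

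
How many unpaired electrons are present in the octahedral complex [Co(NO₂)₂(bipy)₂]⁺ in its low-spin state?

0

Ligand charges: 2×(-1) from NO₂⁻ and 2×(+0) from bipy sum to -2; with overall charge +1, Co is +3.
Co³⁺: group 9, so d-count = 9 − 3 = 6.
Configuration: t₂g⁶ eg⁰, giving 0 unpaired electrons.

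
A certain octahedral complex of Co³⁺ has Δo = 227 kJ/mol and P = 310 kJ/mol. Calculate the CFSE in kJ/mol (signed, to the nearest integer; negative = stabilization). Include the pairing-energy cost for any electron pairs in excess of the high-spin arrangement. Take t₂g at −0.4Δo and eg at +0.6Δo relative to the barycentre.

Co³⁺: group 9, so d-count = 9 − 3 = 6.
Since Δo = 227 kJ/mol < P = 310 kJ/mol, the complex adopts the high-spin configuration.
That gives t₂g⁴ eg².
Orbital CFSE = -0.4Δo = -0.4 × 227 = -91 kJ/mol.
High-spin has no excess pairs, so no pairing correction applies.

-91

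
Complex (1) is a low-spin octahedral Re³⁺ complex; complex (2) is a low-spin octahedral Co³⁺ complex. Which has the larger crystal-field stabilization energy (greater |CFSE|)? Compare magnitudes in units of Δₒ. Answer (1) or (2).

(1): Re is in group 7, so Re³⁺ is d⁴ (7 − 3 = 4); t2g^4 e_g^0, CFSE = -1.6Δₒ.
(2): Co³⁺: group 9, so d-count = 9 − 3 = 6; t₂g⁶ eg⁰, CFSE = -2.4Δₒ.
So (2) has the larger |CFSE|.

(2)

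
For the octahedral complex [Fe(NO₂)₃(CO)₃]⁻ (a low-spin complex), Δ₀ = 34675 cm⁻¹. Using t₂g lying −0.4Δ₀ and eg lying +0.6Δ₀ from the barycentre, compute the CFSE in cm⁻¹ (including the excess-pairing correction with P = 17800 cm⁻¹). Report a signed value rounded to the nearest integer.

Ligand charges: 3×(-1) from NO₂⁻ and 3×(+0) from CO sum to -3; with overall charge -1, Fe is +2.
Fe is in group 8, so Fe²⁺ is d⁶ (8 − 2 = 6).
Configuration: t₂g⁶ eg⁰.
CFSE(orbital) = 6×(-0.4Δ₀) + 0×(0.6Δ₀) = -2.4Δ₀; with Δ₀ = 34675 cm⁻¹ that is -83220 cm⁻¹.
High-spin d⁶ would be t₂g⁴ eg² with 1 pair; low-spin has 3, so 2 excess pairs cost +2P = +35600 cm⁻¹.
Overall CFSE = -83220 + 35600 = -47620 cm⁻¹.

-47620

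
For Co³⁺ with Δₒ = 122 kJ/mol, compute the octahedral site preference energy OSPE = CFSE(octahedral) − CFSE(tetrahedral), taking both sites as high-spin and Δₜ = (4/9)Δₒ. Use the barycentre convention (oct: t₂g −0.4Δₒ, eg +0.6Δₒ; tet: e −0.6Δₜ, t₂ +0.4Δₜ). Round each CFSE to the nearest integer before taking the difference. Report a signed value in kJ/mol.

-16

Co³⁺: group 9, so d-count = 9 − 3 = 6.
In an octahedral site d⁶ (HS) is t2g^4 e_g^2, giving CFSE(oct) = -0.4Δₒ = -49 kJ/mol.
In a tetrahedral site the filling is e^3 t2^3: CFSE(tet) = -0.6Δₜ = -0.6 × (4/9)(122) = -33 kJ/mol.
OSPE = CFSE(oct) − CFSE(tet) = -49 − (-33) = -16 kJ/mol.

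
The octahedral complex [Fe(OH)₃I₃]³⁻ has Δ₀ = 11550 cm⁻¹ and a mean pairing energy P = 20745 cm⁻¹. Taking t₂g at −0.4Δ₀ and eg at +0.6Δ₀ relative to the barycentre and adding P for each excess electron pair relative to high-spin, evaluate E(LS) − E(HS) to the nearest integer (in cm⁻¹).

Ligand charges: 3×(-1) from OH⁻ and 3×(-1) from I⁻ sum to -6; with overall charge -3, Fe is +3.
Fe sits in group 8; removing 3 electrons leaves Fe³⁺ with 8 − 3 = 5 d electrons.
In the high-spin limit (t₂g³ eg²) the orbital term is 0.0Δ₀ = 0 cm⁻¹, with no excess pairing.
For low-spin the configuration is t₂g⁵ eg⁰: orbital energy -2.0 × 11550 = -23100 cm⁻¹, and 2 additional pairs relative to high-spin add 41490 cm⁻¹, giving 18390 cm⁻¹.
Thus E(LS) − E(HS) = 18390 cm⁻¹.

18390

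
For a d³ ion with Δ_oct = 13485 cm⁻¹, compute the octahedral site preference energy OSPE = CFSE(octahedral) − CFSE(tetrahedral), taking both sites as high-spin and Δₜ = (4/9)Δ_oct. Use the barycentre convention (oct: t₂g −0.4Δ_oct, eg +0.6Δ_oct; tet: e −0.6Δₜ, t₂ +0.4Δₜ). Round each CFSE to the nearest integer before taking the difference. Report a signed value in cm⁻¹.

Octahedral high-spin t₂g³ eg⁰: CFSE = -1.2 × 13485 = -16182 cm⁻¹.
Tetrahedral e² t₂¹ gives -0.8Δₜ = -0.8 × (4/9) × 13485 = -4795 cm⁻¹.
Subtracting, OSPE = -16182 − (-4795) = -11387 cm⁻¹.

-11387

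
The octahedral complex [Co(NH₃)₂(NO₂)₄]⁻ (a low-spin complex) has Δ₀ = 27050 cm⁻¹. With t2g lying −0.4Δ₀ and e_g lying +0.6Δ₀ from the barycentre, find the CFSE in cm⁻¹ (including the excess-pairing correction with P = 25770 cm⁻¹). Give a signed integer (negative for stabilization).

Ligand charges: 2×(+0) from NH₃ and 4×(-1) from NO₂⁻ sum to -4; with overall charge -1, Co is +3.
Group 9 minus oxidation state +3 gives a d⁶ configuration for Co³⁺.
Configuration: t2g^6 e_g^0.
Orbital CFSE = 6(-0.4) + 0(0.6) = -2.4Δ₀ = -2.4 × 27050 = -64920 cm⁻¹.
Relative to high-spin t2g^4 e_g^2 (1 paired), the low-spin configuration has 2 additional pairs, contributing +2 × 25770 = +51540 cm⁻¹.
Combining: -64920 + 51540 = -13380 cm⁻¹.

-13380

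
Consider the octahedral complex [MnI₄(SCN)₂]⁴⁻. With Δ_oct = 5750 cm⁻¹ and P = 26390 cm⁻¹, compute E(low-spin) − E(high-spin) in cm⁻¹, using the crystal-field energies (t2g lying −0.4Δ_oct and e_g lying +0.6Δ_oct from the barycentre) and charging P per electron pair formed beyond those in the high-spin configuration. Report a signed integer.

Ligand charges: 4×(-1) from I⁻ and 2×(-1) from SCN⁻ sum to -6; with overall charge -4, Mn is +2.
Mn sits in group 7; removing 2 electrons leaves Mn²⁺ with 7 − 2 = 5 d electrons.
In the high-spin limit (t2g^3 e_g^2) the orbital term is 0.0Δ_oct = 0 cm⁻¹, with no excess pairing.
Low-spin: t2g^5 e_g^0, orbital CFSE = -2.0Δ_oct = -11500 cm⁻¹; plus 2 excess pairs × P = +52780 cm⁻¹; total 41280 cm⁻¹.
Thus E(LS) − E(HS) = 41280 cm⁻¹.

41280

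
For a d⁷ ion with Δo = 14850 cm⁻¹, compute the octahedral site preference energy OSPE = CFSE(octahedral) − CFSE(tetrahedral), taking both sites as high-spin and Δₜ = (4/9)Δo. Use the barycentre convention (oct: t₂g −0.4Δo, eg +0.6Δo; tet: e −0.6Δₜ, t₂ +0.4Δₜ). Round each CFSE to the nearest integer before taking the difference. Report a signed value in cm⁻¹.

Octahedral (high-spin): t2g^5 e_g^2, CFSE = 5(−0.4) + 2(+0.6) = -0.8Δo = -0.8 × 14850 = -11880 cm⁻¹.
Tetrahedral: e^4 t2^3, CFSE = 4(−0.6) + 3(+0.4) = -1.2Δₜ = -1.2 × (4/9) × 14850 = -7920 cm⁻¹.
OSPE = -11880 − (-7920) = -3960 cm⁻¹.

-3960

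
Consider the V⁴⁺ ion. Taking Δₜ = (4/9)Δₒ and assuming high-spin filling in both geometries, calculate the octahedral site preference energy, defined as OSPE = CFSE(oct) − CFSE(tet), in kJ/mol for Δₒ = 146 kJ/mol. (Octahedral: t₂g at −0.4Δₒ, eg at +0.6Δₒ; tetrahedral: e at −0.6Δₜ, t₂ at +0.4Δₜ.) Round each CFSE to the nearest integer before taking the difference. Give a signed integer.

V⁴⁺: group 5, so d-count = 5 − 4 = 1.
Octahedral (high-spin): t₂g¹ eg⁰, CFSE = 1(−0.4) + 0(+0.6) = -0.4Δₒ = -0.4 × 146 = -58 kJ/mol.
Tetrahedral: e¹ t₂⁰, CFSE = 1(−0.6) + 0(+0.4) = -0.6Δₜ = -0.6 × (4/9) × 146 = -39 kJ/mol.
Subtracting, OSPE = -58 − (-39) = -19 kJ/mol.

-19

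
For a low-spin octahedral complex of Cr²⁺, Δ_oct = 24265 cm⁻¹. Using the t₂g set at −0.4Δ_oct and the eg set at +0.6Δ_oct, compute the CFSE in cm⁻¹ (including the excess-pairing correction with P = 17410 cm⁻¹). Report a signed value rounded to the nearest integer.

-21414

Cr is in group 6, so Cr²⁺ is d⁴ (6 − 2 = 4).
Configuration: t₂g⁴ eg⁰.
CFSE(orbital) = 4×(-0.4Δ_oct) + 0×(0.6Δ_oct) = -1.6Δ_oct; with Δ_oct = 24265 cm⁻¹ that is -38824 cm⁻¹.
Relative to high-spin t₂g³ eg¹ (0 paired), the low-spin configuration has 1 additional pair, contributing +1 × 17410 = +17410 cm⁻¹.
Combining: -38824 + 17410 = -21414 cm⁻¹.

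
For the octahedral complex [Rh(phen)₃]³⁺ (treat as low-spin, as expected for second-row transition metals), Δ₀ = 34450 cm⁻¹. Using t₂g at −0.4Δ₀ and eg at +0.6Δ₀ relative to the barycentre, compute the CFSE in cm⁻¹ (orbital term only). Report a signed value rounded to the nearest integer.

-82680

phen is neutral, so the +3 overall charge sits on Rh: oxidation state +3.
Group 9 minus oxidation state +3 gives a d⁶ configuration for Rh³⁺.
Configuration: t₂g⁶ eg⁰.
The orbital stabilization is -2.4Δ₀ = -2.4 × 34450 = -82680 cm⁻¹.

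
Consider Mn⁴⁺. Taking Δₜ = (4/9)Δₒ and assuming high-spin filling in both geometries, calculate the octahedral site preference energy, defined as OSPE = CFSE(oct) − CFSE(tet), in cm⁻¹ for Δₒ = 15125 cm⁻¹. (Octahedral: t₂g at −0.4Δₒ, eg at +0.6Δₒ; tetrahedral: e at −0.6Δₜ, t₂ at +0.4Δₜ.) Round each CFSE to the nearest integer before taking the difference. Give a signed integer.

Mn sits in group 7; removing 4 electrons leaves Mn⁴⁺ with 7 − 4 = 3 d electrons.
Octahedral (high-spin): t2g^3 e_g^0, CFSE = 3(−0.4) + 0(+0.6) = -1.2Δₒ = -1.2 × 15125 = -18150 cm⁻¹.
Tetrahedral: e^2 t2^1, CFSE = 2(−0.6) + 1(+0.4) = -0.8Δₜ = -0.8 × (4/9) × 15125 = -5378 cm⁻¹.
OSPE = -18150 − (-5378) = -12772 cm⁻¹.

-12772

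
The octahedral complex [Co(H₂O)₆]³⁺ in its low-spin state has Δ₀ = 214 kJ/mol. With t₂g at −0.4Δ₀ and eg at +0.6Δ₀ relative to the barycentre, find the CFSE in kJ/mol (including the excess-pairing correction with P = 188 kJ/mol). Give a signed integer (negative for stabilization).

-138

H₂O is neutral, so the +3 overall charge sits on Co: oxidation state +3.
Co is in group 9, so Co³⁺ is d⁶ (9 − 3 = 6).
Electron filling gives t₂g⁶ eg⁰.
Orbital CFSE = 6(-0.4) + 0(0.6) = -2.4Δ₀ = -2.4 × 214 = -514 kJ/mol.
High-spin d⁶ would be t₂g⁴ eg² with 1 pair; low-spin has 3, so 2 excess pairs cost +2P = +376 kJ/mol.
Net CFSE = -514 + 376 = -138 kJ/mol.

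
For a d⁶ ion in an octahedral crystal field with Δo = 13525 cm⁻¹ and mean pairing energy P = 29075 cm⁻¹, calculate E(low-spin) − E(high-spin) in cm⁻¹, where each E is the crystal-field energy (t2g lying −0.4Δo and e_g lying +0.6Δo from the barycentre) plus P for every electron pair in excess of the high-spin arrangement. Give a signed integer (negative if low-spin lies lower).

31100

In the high-spin limit (t2g^4 e_g^2) the orbital term is -0.4Δo = -5410 cm⁻¹, with no excess pairing.
Low-spin: t2g^6 e_g^0, orbital CFSE = -2.4Δo = -32460 cm⁻¹; plus 2 excess pairs × P = +58150 cm⁻¹; total 25690 cm⁻¹.
E(LS) − E(HS) = 25690 − (-5410) = 31100 cm⁻¹.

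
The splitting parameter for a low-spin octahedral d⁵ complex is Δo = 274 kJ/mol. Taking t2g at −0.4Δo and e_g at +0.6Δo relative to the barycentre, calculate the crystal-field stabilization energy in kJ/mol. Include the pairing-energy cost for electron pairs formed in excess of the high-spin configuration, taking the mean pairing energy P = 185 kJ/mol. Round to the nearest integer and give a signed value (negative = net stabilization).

Electron filling gives t2g^5 e_g^0.
The orbital stabilization is -2.0Δo = -2.0 × 274 = -548 kJ/mol.
High-spin d⁵ would be t2g^3 e_g^2 with 0 pairs; low-spin has 2, so 2 excess pairs cost +2P = +370 kJ/mol.
Net CFSE = -548 + 370 = -178 kJ/mol.

-178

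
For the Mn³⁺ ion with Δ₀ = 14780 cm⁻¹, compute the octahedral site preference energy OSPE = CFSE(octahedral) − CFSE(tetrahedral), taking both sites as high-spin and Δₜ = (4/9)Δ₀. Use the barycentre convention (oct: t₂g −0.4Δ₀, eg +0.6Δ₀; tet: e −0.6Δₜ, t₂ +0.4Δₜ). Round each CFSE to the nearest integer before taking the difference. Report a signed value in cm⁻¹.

-6240

Mn is in group 7, so Mn³⁺ is d⁴ (7 − 3 = 4).
In an octahedral site d⁴ (HS) is t2g^3 e_g^1, giving CFSE(oct) = -0.6Δ₀ = -8868 cm⁻¹.
In a tetrahedral site the filling is e^2 t2^2: CFSE(tet) = -0.4Δₜ = -0.4 × (4/9)(14780) = -2628 cm⁻¹.
Subtracting, OSPE = -8868 − (-2628) = -6240 cm⁻¹.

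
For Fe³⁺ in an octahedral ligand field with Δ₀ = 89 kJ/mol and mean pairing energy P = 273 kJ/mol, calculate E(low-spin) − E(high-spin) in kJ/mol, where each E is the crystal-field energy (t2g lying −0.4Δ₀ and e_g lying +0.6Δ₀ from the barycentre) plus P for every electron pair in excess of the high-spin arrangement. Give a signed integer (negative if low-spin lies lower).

368

Group 8 minus oxidation state +3 gives a d⁵ configuration for Fe³⁺.
High-spin: t2g^3 e_g^2, CFSE = 0.0Δ₀ = 0 kJ/mol.
For low-spin the configuration is t2g^5 e_g^0: orbital energy -2.0 × 89 = -178 kJ/mol, and 2 additional pairs relative to high-spin add 546 kJ/mol, giving 368 kJ/mol.
Thus E(LS) − E(HS) = 368 kJ/mol.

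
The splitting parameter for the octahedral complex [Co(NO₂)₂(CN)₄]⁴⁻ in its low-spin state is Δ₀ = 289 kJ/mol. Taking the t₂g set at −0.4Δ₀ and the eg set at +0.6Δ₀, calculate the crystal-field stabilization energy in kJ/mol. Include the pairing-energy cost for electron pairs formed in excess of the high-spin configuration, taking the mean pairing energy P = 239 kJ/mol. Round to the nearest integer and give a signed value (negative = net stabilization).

Ligand charges: 2×(-1) from NO₂⁻ and 4×(-1) from CN⁻ sum to -6; with overall charge -4, Co is +2.
Co is in group 9, so Co²⁺ is d⁷ (9 − 2 = 7).
Configuration: t₂g⁶ eg¹.
CFSE(orbital) = 6×(-0.4Δ₀) + 1×(0.6Δ₀) = -1.8Δ₀; with Δ₀ = 289 kJ/mol that is -520 kJ/mol.
High-spin d⁷ would be t₂g⁵ eg² with 2 pairs; low-spin has 3, so 1 excess pair costs +1P = +239 kJ/mol.
Overall CFSE = -520 + 239 = -281 kJ/mol.

-281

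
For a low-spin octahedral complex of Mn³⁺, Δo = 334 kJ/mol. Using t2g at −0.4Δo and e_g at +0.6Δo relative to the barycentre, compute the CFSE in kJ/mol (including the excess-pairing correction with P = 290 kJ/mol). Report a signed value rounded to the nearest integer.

Mn³⁺: group 7, so d-count = 7 − 3 = 4.
Electron filling gives t2g^4 e_g^0.
CFSE(orbital) = 4×(-0.4Δo) + 0×(0.6Δo) = -1.6Δo; with Δo = 334 kJ/mol that is -534 kJ/mol.
Pairing penalty: 1 pair vs 0 in the high-spin reference → 1 extra × P = 290 kJ/mol.
Combining: -534 + 290 = -244 kJ/mol.

-244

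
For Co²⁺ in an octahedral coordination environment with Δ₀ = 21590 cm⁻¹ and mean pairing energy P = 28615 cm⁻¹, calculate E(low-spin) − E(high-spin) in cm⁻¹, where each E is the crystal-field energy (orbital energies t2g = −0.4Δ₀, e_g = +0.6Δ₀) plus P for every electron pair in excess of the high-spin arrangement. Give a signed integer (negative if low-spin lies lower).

Group 9 minus oxidation state +2 gives a d⁷ configuration for Co²⁺.
High-spin d⁷ fills as t2g^5 e_g^2 with CFSE 5(−0.4) + 2(+0.6) = -0.8Δ₀ = -17272 cm⁻¹.
For low-spin the configuration is t2g^6 e_g^1: orbital energy -1.8 × 21590 = -38862 cm⁻¹, and 1 additional pair relative to high-spin adds 28615 cm⁻¹, giving -10247 cm⁻¹.
E(LS) − E(HS) = -10247 − (-17272) = 7025 cm⁻¹.

7025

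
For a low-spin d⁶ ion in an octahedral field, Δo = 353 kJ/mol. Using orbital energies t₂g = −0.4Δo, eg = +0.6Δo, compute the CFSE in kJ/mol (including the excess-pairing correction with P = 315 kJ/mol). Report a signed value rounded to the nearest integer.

The d⁶ electrons fill as t₂g⁶ eg⁰.
Orbital CFSE = 6(-0.4) + 0(0.6) = -2.4Δo = -2.4 × 353 = -847 kJ/mol.
Pairing penalty: 3 pairs vs 1 in the high-spin reference → 2 extra × P = 630 kJ/mol.
Overall CFSE = -847 + 630 = -217 kJ/mol.

-217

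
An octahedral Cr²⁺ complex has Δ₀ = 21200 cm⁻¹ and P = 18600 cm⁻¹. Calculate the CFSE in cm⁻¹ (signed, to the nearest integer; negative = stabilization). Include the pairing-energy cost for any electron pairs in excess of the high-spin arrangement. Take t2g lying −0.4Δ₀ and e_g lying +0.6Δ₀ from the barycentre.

Cr sits in group 6; removing 2 electrons leaves Cr²⁺ with 6 − 2 = 4 d electrons.
Δ₀ > P, so pairing is preferred: the ground state is low-spin.
Configuration: t2g^4 e_g^0.
Orbital CFSE = -1.6Δ₀ = -1.6 × 21200 = -33920 cm⁻¹.
Excess pairs vs high-spin: 1 − 0 = 1; pairing cost = +18600 cm⁻¹.
Net CFSE = -33920 + 18600 = -15320 cm⁻¹.

-15320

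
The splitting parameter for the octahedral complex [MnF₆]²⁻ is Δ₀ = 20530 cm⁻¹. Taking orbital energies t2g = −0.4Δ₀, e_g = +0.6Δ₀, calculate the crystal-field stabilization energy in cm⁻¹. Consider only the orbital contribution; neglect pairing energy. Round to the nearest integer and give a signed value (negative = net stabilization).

Each F⁻ contributes -1; 6 × (-1) = -6. With overall charge -2, Mn is in the +4 oxidation state.
Group 7 minus oxidation state +4 gives a d³ configuration for Mn⁴⁺.
For octahedral d³ the high- and low-spin configurations coincide.
The d³ electrons fill as t2g^3 e_g^0.
CFSE(orbital) = 3×(-0.4Δ₀) + 0×(0.6Δ₀) = -1.2Δ₀; with Δ₀ = 20530 cm⁻¹ that is -24636 cm⁻¹.

-24636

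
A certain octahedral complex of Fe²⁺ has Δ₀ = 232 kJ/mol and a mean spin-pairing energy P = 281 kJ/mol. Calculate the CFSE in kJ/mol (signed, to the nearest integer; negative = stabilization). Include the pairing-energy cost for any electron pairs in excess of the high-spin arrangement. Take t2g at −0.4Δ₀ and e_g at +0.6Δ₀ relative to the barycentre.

-93

Fe²⁺: group 8, so d-count = 8 − 2 = 6.
Δ₀ < P, so pairing is avoided: the ground state is high-spin.
Filling d⁶ accordingly: t2g^4 e_g^2.
Orbital CFSE = -0.4Δ₀ = -0.4 × 232 = -93 kJ/mol.
High-spin has no excess pairs, so no pairing correction applies.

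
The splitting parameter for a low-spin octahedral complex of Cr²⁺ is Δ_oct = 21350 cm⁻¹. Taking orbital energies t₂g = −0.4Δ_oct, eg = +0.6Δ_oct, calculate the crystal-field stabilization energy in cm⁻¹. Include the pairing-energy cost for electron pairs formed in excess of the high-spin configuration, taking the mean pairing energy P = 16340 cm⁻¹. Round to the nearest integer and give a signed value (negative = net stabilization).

Cr is in group 6, so Cr²⁺ is d⁴ (6 − 2 = 4).
Configuration: t₂g⁴ eg⁰.
The orbital stabilization is -1.6Δ_oct = -1.6 × 21350 = -34160 cm⁻¹.
Pairing penalty: 1 pair vs 0 in the high-spin reference → 1 extra × P = 16340 cm⁻¹.
Net CFSE = -34160 + 16340 = -17820 cm⁻¹.

-17820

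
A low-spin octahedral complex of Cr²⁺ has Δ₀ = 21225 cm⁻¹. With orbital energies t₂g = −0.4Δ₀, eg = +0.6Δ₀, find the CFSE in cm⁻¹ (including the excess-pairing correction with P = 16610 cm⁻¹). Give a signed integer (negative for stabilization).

-17350

Group 6 minus oxidation state +2 gives a d⁴ configuration for Cr²⁺.
Electron filling gives t₂g⁴ eg⁰.
Orbital CFSE = 4(-0.4) + 0(0.6) = -1.6Δ₀ = -1.6 × 21225 = -33960 cm⁻¹.
Relative to high-spin t₂g³ eg¹ (0 paired), the low-spin configuration has 1 additional pair, contributing +1 × 16610 = +16610 cm⁻¹.
Overall CFSE = -33960 + 16610 = -17350 cm⁻¹.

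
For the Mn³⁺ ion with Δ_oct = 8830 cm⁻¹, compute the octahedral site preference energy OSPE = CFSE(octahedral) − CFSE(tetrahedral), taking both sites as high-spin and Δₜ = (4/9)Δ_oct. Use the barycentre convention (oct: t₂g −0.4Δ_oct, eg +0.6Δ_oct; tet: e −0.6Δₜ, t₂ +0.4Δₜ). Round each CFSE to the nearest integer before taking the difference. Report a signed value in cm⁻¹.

-3728

Mn sits in group 7; removing 3 electrons leaves Mn³⁺ with 7 − 3 = 4 d electrons.
Octahedral (high-spin): t₂g³ eg¹, CFSE = 3(−0.4) + 1(+0.6) = -0.6Δ_oct = -0.6 × 8830 = -5298 cm⁻¹.
Tetrahedral e² t₂² gives -0.4Δₜ = -0.4 × (4/9) × 8830 = -1570 cm⁻¹.
OSPE = -5298 − (-1570) = -3728 cm⁻¹.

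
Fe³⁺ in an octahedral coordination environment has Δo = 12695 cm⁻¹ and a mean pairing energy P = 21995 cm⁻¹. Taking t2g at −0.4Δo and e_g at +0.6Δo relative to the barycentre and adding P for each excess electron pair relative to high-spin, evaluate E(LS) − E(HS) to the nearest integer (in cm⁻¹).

Fe is in group 8, so Fe³⁺ is d⁵ (8 − 3 = 5).
High-spin d⁵ fills as t2g^3 e_g^2 with CFSE 3(−0.4) + 2(+0.6) = 0.0Δo = 0 cm⁻¹.
Low-spin: t2g^5 e_g^0, orbital CFSE = -2.0Δo = -25390 cm⁻¹; plus 2 excess pairs × P = +43990 cm⁻¹; total 18600 cm⁻¹.
Thus E(LS) − E(HS) = 18600 cm⁻¹.

18600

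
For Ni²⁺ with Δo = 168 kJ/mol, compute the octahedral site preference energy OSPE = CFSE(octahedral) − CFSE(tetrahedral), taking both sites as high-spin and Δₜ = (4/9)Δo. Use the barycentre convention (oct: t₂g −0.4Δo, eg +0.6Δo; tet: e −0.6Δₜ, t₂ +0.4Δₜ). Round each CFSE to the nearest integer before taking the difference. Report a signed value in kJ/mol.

-142

Ni is in group 10, so Ni²⁺ is d⁸ (10 − 2 = 8).
Octahedral high-spin t₂g⁶ eg²: CFSE = -1.2 × 168 = -202 kJ/mol.
Tetrahedral: e⁴ t₂⁴, CFSE = 4(−0.6) + 4(+0.4) = -0.8Δₜ = -0.8 × (4/9) × 168 = -60 kJ/mol.
Subtracting, OSPE = -202 − (-60) = -142 kJ/mol.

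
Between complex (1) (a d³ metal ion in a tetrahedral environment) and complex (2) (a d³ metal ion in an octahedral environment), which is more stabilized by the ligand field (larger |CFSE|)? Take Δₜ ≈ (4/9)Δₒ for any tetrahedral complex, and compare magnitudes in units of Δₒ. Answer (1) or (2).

(2)

(1): Tetrahedral fields are weak (Δₜ ≈ 4/9 Δₒ), so electrons fill high-spin; e^2 t2^1, CFSE = -0.8Δₜ ≈ -0.36Δₒ.
(2): t2g^3 e_g^0, CFSE = -1.2Δₒ.
So (2) has the larger |CFSE|.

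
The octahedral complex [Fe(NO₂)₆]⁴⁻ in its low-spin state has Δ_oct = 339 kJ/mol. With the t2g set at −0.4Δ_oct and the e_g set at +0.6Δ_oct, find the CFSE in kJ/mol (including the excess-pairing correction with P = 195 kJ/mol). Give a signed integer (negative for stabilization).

-424

Each NO₂⁻ contributes -1; 6 × (-1) = -6. With overall charge -4, Fe is in the +2 oxidation state.
Fe is in group 8, so Fe²⁺ is d⁶ (8 − 2 = 6).
Electron filling gives t2g^6 e_g^0.
The orbital stabilization is -2.4Δ_oct = -2.4 × 339 = -814 kJ/mol.
High-spin d⁶ would be t2g^4 e_g^2 with 1 pair; low-spin has 3, so 2 excess pairs cost +2P = +390 kJ/mol.
Net CFSE = -814 + 390 = -424 kJ/mol.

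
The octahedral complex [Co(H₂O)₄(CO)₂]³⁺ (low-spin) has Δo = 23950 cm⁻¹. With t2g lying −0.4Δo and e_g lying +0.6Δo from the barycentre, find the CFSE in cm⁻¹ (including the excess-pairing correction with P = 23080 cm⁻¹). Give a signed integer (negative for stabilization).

-11320

Ligand charges: 4×(+0) from H₂O and 2×(+0) from CO sum to +0; with overall charge +3, Co is +3.
Co³⁺: group 9, so d-count = 9 − 3 = 6.
The d⁶ electrons fill as t2g^6 e_g^0.
The orbital stabilization is -2.4Δo = -2.4 × 23950 = -57480 cm⁻¹.
High-spin d⁶ would be t2g^4 e_g^2 with 1 pair; low-spin has 3, so 2 excess pairs cost +2P = +46160 cm⁻¹.
Net CFSE = -57480 + 46160 = -11320 cm⁻¹.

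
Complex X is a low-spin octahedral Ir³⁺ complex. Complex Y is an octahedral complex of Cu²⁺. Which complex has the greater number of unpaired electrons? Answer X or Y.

X: Ir sits in group 9; removing 3 electrons leaves Ir³⁺ with 9 − 3 = 6 d electrons; t₂g⁶ eg⁰ → 0 unpaired.
Y: Cu is in group 11, so Cu²⁺ is d⁹ (11 − 2 = 9); For octahedral d⁹ the high- and low-spin configurations coincide; t₂g⁶ eg³ → 1 unpaired.
So Y has more unpaired electrons.

Y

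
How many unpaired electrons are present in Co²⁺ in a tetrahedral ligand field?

Co²⁺: group 9, so d-count = 9 − 2 = 7.
With tetrahedral geometry the complex is necessarily high-spin.
Configuration: e⁴ t₂³, giving 3 unpaired electrons.

3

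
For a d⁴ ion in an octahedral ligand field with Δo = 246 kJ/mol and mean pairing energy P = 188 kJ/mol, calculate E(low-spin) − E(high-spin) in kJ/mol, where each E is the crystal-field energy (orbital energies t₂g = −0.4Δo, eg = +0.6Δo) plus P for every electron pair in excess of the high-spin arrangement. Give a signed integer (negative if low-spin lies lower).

High-spin: t₂g³ eg¹, CFSE = -0.6Δo = -148 kJ/mol.
For low-spin the configuration is t₂g⁴ eg⁰: orbital energy -1.6 × 246 = -394 kJ/mol, and 1 additional pair relative to high-spin adds 188 kJ/mol, giving -206 kJ/mol.
The difference is -206 − (-148) = -58 kJ/mol, so low-spin lies lower.

-58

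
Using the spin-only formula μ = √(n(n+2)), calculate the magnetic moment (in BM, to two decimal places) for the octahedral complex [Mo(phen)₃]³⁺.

phen is neutral, so the +3 overall charge sits on Mo: oxidation state +3.
Mo is in group 6, so Mo³⁺ is d³ (6 − 3 = 3).
For octahedral d³ the high- and low-spin configurations coincide.
Configuration: t₂g³ eg⁰ → 3 unpaired electrons.
μ(spin-only) = √[3(3+2)] = √15 ≈ 3.87 BM.

3.87 BM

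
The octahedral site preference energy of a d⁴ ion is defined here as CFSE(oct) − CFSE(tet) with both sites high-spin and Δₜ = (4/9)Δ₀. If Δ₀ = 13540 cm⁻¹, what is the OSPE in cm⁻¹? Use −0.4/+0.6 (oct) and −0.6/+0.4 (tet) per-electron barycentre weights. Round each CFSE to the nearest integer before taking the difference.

In an octahedral site d⁴ (HS) is t2g^3 e_g^1, giving CFSE(oct) = -0.6Δ₀ = -8124 cm⁻¹.
Tetrahedral: e^2 t2^2, CFSE = 2(−0.6) + 2(+0.4) = -0.4Δₜ = -0.4 × (4/9) × 13540 = -2407 cm⁻¹.
Subtracting, OSPE = -8124 − (-2407) = -5717 cm⁻¹.

-5717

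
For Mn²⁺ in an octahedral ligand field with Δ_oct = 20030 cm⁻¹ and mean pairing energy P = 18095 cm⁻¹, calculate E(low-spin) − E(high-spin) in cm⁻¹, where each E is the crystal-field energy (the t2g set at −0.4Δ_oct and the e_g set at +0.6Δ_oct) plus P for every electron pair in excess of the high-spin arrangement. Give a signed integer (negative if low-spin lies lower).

Group 7 minus oxidation state +2 gives a d⁵ configuration for Mn²⁺.
High-spin d⁵ fills as t2g^3 e_g^2 with CFSE 3(−0.4) + 2(+0.6) = 0.0Δ_oct = 0 cm⁻¹.
For low-spin the configuration is t2g^5 e_g^0: orbital energy -2.0 × 20030 = -40060 cm⁻¹, and 2 additional pairs relative to high-spin add 36190 cm⁻¹, giving -3870 cm⁻¹.
Thus E(LS) − E(HS) = -3870 cm⁻¹.

-3870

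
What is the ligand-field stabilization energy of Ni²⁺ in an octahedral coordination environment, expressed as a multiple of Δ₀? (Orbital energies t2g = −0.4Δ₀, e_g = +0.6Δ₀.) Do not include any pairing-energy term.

Ni²⁺: group 10, so d-count = 10 − 2 = 8.
Configuration: t2g^6 e_g^2.
CFSE = 6(-0.4Δ₀) + 2(0.6Δ₀) = -2.4Δ₀ + 1.2Δ₀ = -1.2Δ₀.

-1.2 Δ₀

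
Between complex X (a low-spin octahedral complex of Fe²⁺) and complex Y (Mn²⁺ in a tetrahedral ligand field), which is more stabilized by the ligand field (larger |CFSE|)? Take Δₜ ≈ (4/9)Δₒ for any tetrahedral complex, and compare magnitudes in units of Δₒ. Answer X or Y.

X: Group 8 minus oxidation state +2 gives a d⁶ configuration for Fe²⁺; t₂g⁶ eg⁰, CFSE = -2.4Δₒ.
Y: Mn sits in group 7; removing 2 electrons leaves Mn²⁺ with 7 − 2 = 5 d electrons; With tetrahedral geometry the complex is necessarily high-spin; e² t₂³, CFSE = 0.0Δₜ ≈ 0.00Δₒ.
So X has the larger |CFSE|.

X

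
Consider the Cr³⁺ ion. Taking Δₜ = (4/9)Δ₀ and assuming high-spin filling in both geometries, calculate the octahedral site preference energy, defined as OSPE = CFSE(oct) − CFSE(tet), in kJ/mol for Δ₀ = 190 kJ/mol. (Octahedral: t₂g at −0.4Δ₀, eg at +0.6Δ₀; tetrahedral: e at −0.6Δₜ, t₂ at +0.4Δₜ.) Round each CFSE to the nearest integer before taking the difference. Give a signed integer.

-160

Cr³⁺: group 6, so d-count = 6 − 3 = 3.
In an octahedral site d³ (HS) is t₂g³ eg⁰, giving CFSE(oct) = -1.2Δ₀ = -228 kJ/mol.
Tetrahedral e² t₂¹ gives -0.8Δₜ = -0.8 × (4/9) × 190 = -68 kJ/mol.
Subtracting, OSPE = -228 − (-68) = -160 kJ/mol.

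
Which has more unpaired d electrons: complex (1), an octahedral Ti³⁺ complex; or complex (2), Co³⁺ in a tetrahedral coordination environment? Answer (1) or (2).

(2)

(1): Ti sits in group 4; removing 3 electrons leaves Ti³⁺ with 4 − 3 = 1 d electrons; t₂g¹ eg⁰ → 1 unpaired.
(2): Co sits in group 9; removing 3 electrons leaves Co³⁺ with 9 − 3 = 6 d electrons; Tetrahedral splitting is small, so the complex is high-spin; e^3 t2^3 → 4 unpaired.
So (2) has more unpaired electrons.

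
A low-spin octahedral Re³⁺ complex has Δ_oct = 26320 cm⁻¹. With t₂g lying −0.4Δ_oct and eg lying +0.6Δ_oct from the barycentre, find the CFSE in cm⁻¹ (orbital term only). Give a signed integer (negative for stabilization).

-42112

Re³⁺: group 7, so d-count = 7 − 3 = 4.
Configuration: t₂g⁴ eg⁰.
The orbital stabilization is -1.6Δ_oct = -1.6 × 26320 = -42112 cm⁻¹.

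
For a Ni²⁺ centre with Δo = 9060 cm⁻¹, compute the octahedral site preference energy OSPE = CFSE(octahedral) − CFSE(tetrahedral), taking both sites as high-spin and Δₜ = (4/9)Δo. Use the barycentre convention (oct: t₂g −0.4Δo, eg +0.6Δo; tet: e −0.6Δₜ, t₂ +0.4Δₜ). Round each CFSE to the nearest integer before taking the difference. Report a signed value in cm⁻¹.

Ni is in group 10, so Ni²⁺ is d⁸ (10 − 2 = 8).
Octahedral (high-spin): t2g^6 e_g^2, CFSE = 6(−0.4) + 2(+0.6) = -1.2Δo = -1.2 × 9060 = -10872 cm⁻¹.
In a tetrahedral site the filling is e^4 t2^4: CFSE(tet) = -0.8Δₜ = -0.8 × (4/9)(9060) = -3221 cm⁻¹.
OSPE = CFSE(oct) − CFSE(tet) = -10872 − (-3221) = -7651 cm⁻¹.

-7651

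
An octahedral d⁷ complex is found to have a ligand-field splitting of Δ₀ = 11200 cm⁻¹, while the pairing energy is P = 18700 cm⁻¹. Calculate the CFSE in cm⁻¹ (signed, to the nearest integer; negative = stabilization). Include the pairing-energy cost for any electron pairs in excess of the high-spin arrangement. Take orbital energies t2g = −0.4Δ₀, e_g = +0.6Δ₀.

-8960

Here Δ₀ < P (11200 < 18700), so the high-spin state is favoured.
That gives t2g^5 e_g^2.
Orbital CFSE = -0.8Δ₀ = -0.8 × 11200 = -8960 cm⁻¹.
High-spin has no excess pairs, so no pairing correction applies.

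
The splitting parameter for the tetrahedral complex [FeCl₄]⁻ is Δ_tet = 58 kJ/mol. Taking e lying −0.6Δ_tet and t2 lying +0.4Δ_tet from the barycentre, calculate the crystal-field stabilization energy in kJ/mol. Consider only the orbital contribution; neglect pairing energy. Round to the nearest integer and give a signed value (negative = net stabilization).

0

Each Cl⁻ contributes -1; 4 × (-1) = -4. With overall charge -1, Fe is in the +3 oxidation state.
Fe³⁺: group 8, so d-count = 8 − 3 = 5.
Tetrahedral fields are weak (Δₜ ≈ 4/9 Δₒ), so electrons fill high-spin.
The d⁵ electrons fill as e^2 t2^3.
CFSE(orbital) = 2×(-0.6Δ_tet) + 3×(0.4Δ_tet) = 0.0Δ_tet; with Δ_tet = 58 kJ/mol that is 0 kJ/mol.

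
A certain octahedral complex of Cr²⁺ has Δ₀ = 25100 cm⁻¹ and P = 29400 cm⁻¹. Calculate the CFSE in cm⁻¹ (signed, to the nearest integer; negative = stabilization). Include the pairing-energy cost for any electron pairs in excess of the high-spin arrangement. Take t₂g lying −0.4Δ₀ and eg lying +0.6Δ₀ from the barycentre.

Group 6 minus oxidation state +2 gives a d⁴ configuration for Cr²⁺.
Since Δ₀ = 25100 cm⁻¹ < P = 29400 cm⁻¹, the complex adopts the high-spin configuration.
That gives t₂g³ eg¹.
Orbital CFSE = -0.6Δ₀ = -0.6 × 25100 = -15060 cm⁻¹.
High-spin has no excess pairs, so no pairing correction applies.

-15060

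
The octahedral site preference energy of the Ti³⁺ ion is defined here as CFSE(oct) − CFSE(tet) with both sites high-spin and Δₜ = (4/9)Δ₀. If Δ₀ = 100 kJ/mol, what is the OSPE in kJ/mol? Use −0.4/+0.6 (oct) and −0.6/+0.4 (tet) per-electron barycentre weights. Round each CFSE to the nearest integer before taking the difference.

Ti sits in group 4; removing 3 electrons leaves Ti³⁺ with 4 − 3 = 1 d electrons.
Octahedral high-spin t2g^1 e_g^0: CFSE = -0.4 × 100 = -40 kJ/mol.
Tetrahedral: e^1 t2^0, CFSE = 1(−0.6) + 0(+0.4) = -0.6Δₜ = -0.6 × (4/9) × 100 = -27 kJ/mol.
OSPE = CFSE(oct) − CFSE(tet) = -40 − (-27) = -13 kJ/mol.

-13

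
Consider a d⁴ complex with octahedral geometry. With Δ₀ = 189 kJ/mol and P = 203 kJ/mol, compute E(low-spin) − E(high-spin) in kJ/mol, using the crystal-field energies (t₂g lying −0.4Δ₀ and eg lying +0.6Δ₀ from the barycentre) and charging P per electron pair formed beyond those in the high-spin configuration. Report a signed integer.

High-spin d⁴ fills as t₂g³ eg¹ with CFSE 3(−0.4) + 1(+0.6) = -0.6Δ₀ = -113 kJ/mol.
For low-spin the configuration is t₂g⁴ eg⁰: orbital energy -1.6 × 189 = -302 kJ/mol, and 1 additional pair relative to high-spin adds 203 kJ/mol, giving -99 kJ/mol.
The difference is -99 − (-113) = 14 kJ/mol, so high-spin lies lower.

14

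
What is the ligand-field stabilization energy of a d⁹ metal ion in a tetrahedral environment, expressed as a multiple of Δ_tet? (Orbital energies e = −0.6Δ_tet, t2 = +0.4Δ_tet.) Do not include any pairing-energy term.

Tetrahedral fields are weak (Δₜ ≈ 4/9 Δₒ), so electrons fill high-spin.
Configuration: e^4 t2^5.
CFSE = 4(-0.6Δ_tet) + 5(0.4Δ_tet) = -2.4Δ_tet + 2.0Δ_tet = -0.4Δ_tet.

-0.4 Δ_tet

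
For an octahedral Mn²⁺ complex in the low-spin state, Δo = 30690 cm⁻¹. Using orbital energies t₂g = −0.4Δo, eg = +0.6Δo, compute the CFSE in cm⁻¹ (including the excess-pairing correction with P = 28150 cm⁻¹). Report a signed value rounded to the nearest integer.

Mn is in group 7, so Mn²⁺ is d⁵ (7 − 2 = 5).
Configuration: t₂g⁵ eg⁰.
Orbital CFSE = 5(-0.4) + 0(0.6) = -2.0Δo = -2.0 × 30690 = -61380 cm⁻¹.
High-spin d⁵ would be t₂g³ eg² with 0 pairs; low-spin has 2, so 2 excess pairs cost +2P = +56300 cm⁻¹.
Overall CFSE = -61380 + 56300 = -5080 cm⁻¹.

-5080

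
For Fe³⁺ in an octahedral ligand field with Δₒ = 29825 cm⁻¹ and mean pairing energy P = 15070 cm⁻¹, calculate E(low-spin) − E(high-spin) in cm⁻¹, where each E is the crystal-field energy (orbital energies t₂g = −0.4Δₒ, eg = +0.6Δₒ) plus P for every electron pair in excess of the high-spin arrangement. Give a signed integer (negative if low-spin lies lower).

Fe sits in group 8; removing 3 electrons leaves Fe³⁺ with 8 − 3 = 5 d electrons.
High-spin d⁵ fills as t₂g³ eg² with CFSE 3(−0.4) + 2(+0.6) = 0.0Δₒ = 0 cm⁻¹.
For low-spin the configuration is t₂g⁵ eg⁰: orbital energy -2.0 × 29825 = -59650 cm⁻¹, and 2 additional pairs relative to high-spin add 30140 cm⁻¹, giving -29510 cm⁻¹.
The difference is -29510 − (0) = -29510 cm⁻¹, so low-spin lies lower.

-29510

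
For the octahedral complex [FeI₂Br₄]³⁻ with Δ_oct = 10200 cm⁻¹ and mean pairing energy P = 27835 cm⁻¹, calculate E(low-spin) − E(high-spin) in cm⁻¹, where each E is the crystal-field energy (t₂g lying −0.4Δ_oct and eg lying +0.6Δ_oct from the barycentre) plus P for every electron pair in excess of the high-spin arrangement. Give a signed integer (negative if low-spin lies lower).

Ligand charges: 2×(-1) from I⁻ and 4×(-1) from Br⁻ sum to -6; with overall charge -3, Fe is +3.
Fe sits in group 8; removing 3 electrons leaves Fe³⁺ with 8 − 3 = 5 d electrons.
In the high-spin limit (t₂g³ eg²) the orbital term is 0.0Δ_oct = 0 cm⁻¹, with no excess pairing.
Low-spin t₂g⁵ eg⁰ gives -2.0Δ_oct = -20400 cm⁻¹, but forming 2 extra pairs costs 2P = 55670 cm⁻¹, so E(LS) = -20400 + 55670 = 35270 cm⁻¹.
E(LS) − E(HS) = 35270 − (0) = 35270 cm⁻¹.

35270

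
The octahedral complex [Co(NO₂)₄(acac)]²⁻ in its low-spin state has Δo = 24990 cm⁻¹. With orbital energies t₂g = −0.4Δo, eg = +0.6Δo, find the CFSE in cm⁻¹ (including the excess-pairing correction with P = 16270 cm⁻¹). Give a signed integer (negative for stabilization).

Ligand charges: 4×(-1) from NO₂⁻ and 1×(-1) from acac⁻ sum to -5; with overall charge -2, Co is +3.
Co³⁺: group 9, so d-count = 9 − 3 = 6.
Configuration: t₂g⁶ eg⁰.
The orbital stabilization is -2.4Δo = -2.4 × 24990 = -59976 cm⁻¹.
Pairing penalty: 3 pairs vs 1 in the high-spin reference → 2 extra × P = 32540 cm⁻¹.
Overall CFSE = -59976 + 32540 = -27436 cm⁻¹.

-27436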